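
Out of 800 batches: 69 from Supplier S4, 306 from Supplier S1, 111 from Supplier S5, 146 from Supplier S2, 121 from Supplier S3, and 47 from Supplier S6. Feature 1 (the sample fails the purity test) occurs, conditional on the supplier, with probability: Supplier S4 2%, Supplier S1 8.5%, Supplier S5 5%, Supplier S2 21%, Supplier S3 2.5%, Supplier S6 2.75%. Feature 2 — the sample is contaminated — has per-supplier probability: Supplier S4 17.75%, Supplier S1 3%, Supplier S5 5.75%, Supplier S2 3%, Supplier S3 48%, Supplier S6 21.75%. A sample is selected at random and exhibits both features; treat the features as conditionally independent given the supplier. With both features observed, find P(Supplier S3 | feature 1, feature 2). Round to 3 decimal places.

By Bayes' rule, posterior ∝ prior × likelihood:
  Supplier S4: 0.08625 × 0.02 × 0.1775 = 0.0003061875
  Supplier S1: 0.3825 × 0.085 × 0.03 = 0.000975375
  Supplier S5: 0.13875 × 0.05 × 0.0575 = 0.00039890625
  Supplier S2: 0.1825 × 0.21 × 0.03 = 0.00114975
  Supplier S3: 0.15125 × 0.025 × 0.48 = 0.001815
  Supplier S6: 0.05875 × 0.0275 × 0.2175 = 0.0003513984375
Total = 0.0049966171875.
P(Supplier S3 | evidence) = 0.001815 / 0.0049966171875 ≈ 0.363.

0.363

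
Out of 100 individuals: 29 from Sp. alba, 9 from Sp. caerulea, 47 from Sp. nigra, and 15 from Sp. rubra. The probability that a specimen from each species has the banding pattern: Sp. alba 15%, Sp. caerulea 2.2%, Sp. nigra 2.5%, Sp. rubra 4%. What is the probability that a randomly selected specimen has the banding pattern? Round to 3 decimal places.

Prior × likelihood for each hypothesis:
  Sp. alba: 0.29 × 0.15 = 0.0435
  Sp. caerulea: 0.09 × 0.022 = 0.00198
  Sp. nigra: 0.47 × 0.025 = 0.01175
  Sp. rubra: 0.15 × 0.04 = 0.006
P(banded) = 0.0435 + 0.00198 + 0.01175 + 0.006 = 0.06323 → 0.063.

0.063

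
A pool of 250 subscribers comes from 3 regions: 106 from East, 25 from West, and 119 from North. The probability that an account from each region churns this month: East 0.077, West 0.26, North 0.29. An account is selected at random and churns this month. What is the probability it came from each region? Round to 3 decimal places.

East 0.166, West 0.132, North 0.702

By Bayes' rule, posterior ∝ prior × likelihood:
  East: 0.424 × 0.077 = 0.032648
  West: 0.1 × 0.26 = 0.026
  North: 0.476 × 0.29 = 0.13804
Normalizing constant = 0.196688.
P(East | churn) = 0.032648/0.196688 ≈ 0.166
P(West | churn) = 0.026/0.196688 ≈ 0.132
P(North | churn) = 0.13804/0.196688 ≈ 0.702
(Check: 0.166+0.132+0.702 = 1.000.)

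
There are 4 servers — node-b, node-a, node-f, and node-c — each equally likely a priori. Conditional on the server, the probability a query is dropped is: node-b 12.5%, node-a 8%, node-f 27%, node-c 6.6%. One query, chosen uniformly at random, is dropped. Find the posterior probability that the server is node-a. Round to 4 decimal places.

0.1479

With a uniform prior (1/4 each), posterior ∝ likelihood:
  node-b: 0.125
  node-a: 0.08
  node-f: 0.27
  node-c: 0.066
Total = 0.541.
P(node-a | evidence) = 0.08 / 0.541 ≈ 0.1479.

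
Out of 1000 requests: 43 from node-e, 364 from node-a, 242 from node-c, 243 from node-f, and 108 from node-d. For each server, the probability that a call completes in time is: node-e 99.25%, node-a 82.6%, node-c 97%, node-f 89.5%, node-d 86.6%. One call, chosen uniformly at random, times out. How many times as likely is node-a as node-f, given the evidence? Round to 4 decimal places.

Taking complements, P(timeout | each) = node-e 0.0075, node-a 0.174, node-c 0.03, node-f 0.105, node-d 0.134.
Prior × likelihood for each hypothesis:
  node-e: 0.043 × 0.0075 = 0.0003225
  node-a: 0.364 × 0.174 = 0.063336
  node-c: 0.242 × 0.03 = 0.00726
  node-f: 0.243 × 0.105 = 0.025515
  node-d: 0.108 × 0.134 = 0.014472
Normalizing constant = 0.1109055.
The ratio is 0.063336 / 0.025515 (the normalizer cancels) = 2.4823.

2.4823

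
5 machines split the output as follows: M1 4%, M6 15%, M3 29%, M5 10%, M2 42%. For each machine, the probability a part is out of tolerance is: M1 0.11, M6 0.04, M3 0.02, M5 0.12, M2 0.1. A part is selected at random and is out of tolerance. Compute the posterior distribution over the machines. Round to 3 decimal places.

By Bayes' rule, posterior ∝ prior × likelihood:
  M1: 0.04 × 0.11 = 0.0044
  M6: 0.15 × 0.04 = 0.006
  M3: 0.29 × 0.02 = 0.0058
  M5: 0.1 × 0.12 = 0.012
  M2: 0.42 × 0.1 = 0.042
Total = 0.0702.
P(M1 | oversize) = 0.0044/0.0702 ≈ 0.063
P(M6 | oversize) = 0.006/0.0702 ≈ 0.085
P(M3 | oversize) = 0.0058/0.0702 ≈ 0.083
P(M5 | oversize) = 0.012/0.0702 ≈ 0.171
P(M2 | oversize) = 0.042/0.0702 ≈ 0.598
(Check: 0.063+0.085+0.083+0.171+0.598 = 1.000.)

M1 0.063, M6 0.085, M3 0.083, M5 0.171, M2 0.598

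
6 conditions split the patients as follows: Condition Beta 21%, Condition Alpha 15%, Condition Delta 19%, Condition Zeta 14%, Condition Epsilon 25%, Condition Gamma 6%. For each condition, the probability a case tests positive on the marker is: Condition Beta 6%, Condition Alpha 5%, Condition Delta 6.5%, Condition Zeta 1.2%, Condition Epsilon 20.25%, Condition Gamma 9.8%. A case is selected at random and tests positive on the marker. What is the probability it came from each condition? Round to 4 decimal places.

Prior × likelihood for each hypothesis:
  Condition Beta: 0.21 × 0.06 = 0.0126
  Condition Alpha: 0.15 × 0.05 = 0.0075
  Condition Delta: 0.19 × 0.065 = 0.01235
  Condition Zeta: 0.14 × 0.012 = 0.00168
  Condition Epsilon: 0.25 × 0.2025 = 0.050625
  Condition Gamma: 0.06 × 0.098 = 0.00588
Sum = 0.090635.
P(Condition Beta | marker-positive) = 0.0126/0.090635 ≈ 0.1390
P(Condition Alpha | marker-positive) = 0.0075/0.090635 ≈ 0.0827
P(Condition Delta | marker-positive) = 0.01235/0.090635 ≈ 0.1363
P(Condition Zeta | marker-positive) = 0.00168/0.090635 ≈ 0.0185
P(Condition Epsilon | marker-positive) = 0.050625/0.090635 ≈ 0.5586
P(Condition Gamma | marker-positive) = 0.00588/0.090635 ≈ 0.0649
(Check: 0.1390+0.0827+0.1363+0.0185+0.5586+0.0649 = 1.0000.)

Condition Beta 0.1390, Condition Alpha 0.0827, Condition Delta 0.1363, Condition Zeta 0.0185, Condition Epsilon 0.5586, Condition Gamma 0.0649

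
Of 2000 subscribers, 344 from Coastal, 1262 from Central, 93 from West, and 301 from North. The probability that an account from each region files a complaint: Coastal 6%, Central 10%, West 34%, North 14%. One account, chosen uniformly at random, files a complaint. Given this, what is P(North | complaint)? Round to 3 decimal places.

0.191

Prior × likelihood for each hypothesis:
  Coastal: 0.172 × 0.06 = 0.01032
  Central: 0.631 × 0.1 = 0.0631
  West: 0.0465 × 0.34 = 0.01581
  North: 0.1505 × 0.14 = 0.02107
Normalizing constant = 0.1103.
P(North | evidence) = 0.02107 / 0.1103 ≈ 0.191.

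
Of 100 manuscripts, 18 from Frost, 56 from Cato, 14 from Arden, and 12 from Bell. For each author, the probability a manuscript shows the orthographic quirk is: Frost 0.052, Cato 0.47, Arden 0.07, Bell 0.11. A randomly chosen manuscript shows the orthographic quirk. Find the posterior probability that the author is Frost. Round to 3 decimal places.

By Bayes' rule, posterior ∝ prior × likelihood:
  Frost: 0.18 × 0.052 = 0.00936
  Cato: 0.56 × 0.47 = 0.2632
  Arden: 0.14 × 0.07 = 0.0098
  Bell: 0.12 × 0.11 = 0.0132
Sum = 0.29556.
P(Frost | evidence) = 0.00936 / 0.29556 ≈ 0.032.

0.032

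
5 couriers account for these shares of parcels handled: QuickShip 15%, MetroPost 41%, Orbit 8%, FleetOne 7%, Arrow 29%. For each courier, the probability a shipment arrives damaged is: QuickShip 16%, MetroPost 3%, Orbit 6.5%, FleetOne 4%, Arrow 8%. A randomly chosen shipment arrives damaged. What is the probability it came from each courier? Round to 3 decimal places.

Unnormalized posteriors (prior × likelihood):
  QuickShip: 0.15 × 0.16 = 0.024
  MetroPost: 0.41 × 0.03 = 0.0123
  Orbit: 0.08 × 0.065 = 0.0052
  FleetOne: 0.07 × 0.04 = 0.0028
  Arrow: 0.29 × 0.08 = 0.0232
Normalizing constant = 0.0675.
P(QuickShip | damaged) = 0.024/0.0675 ≈ 0.356
P(MetroPost | damaged) = 0.0123/0.0675 ≈ 0.182
P(Orbit | damaged) = 0.0052/0.0675 ≈ 0.077
P(FleetOne | damaged) = 0.0028/0.0675 ≈ 0.041
P(Arrow | damaged) = 0.0232/0.0675 ≈ 0.344

QuickShip 0.356, MetroPost 0.182, Orbit 0.077, FleetOne 0.041, Arrow 0.344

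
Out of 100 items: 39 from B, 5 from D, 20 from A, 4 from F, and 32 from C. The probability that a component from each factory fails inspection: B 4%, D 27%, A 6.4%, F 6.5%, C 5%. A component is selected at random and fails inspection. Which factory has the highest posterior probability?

C

By Bayes' rule, posterior ∝ prior × likelihood:
  B: 0.39 × 0.04 = 0.0156
  D: 0.05 × 0.27 = 0.0135
  A: 0.2 × 0.064 = 0.0128
  F: 0.04 × 0.065 = 0.0026
  C: 0.32 × 0.05 = 0.016
Normalizing constant = 0.0605.
Largest term belongs to C, so C is most probable.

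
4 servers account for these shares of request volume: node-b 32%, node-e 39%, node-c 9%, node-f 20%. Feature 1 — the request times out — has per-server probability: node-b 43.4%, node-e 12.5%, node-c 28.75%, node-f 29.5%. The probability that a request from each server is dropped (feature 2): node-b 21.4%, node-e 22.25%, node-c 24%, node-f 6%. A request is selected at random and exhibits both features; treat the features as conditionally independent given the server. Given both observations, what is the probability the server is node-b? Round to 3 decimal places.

0.591

Prior × likelihood for each hypothesis:
  node-b: 0.32 × 0.434 × 0.214 = 0.02972032
  node-e: 0.39 × 0.125 × 0.2225 = 0.010846875
  node-c: 0.09 × 0.2875 × 0.24 = 0.00621
  node-f: 0.2 × 0.295 × 0.06 = 0.00354
Sum = 0.050317195.
P(node-b | evidence) = 0.02972032 / 0.050317195 ≈ 0.591.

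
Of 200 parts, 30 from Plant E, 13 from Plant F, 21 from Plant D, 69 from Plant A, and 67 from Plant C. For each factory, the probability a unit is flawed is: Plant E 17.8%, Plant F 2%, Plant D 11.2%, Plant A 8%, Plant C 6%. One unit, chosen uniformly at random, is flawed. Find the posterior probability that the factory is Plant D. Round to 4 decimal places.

0.1345

Compute prior × likelihood for every hypothesis:
  Plant E: 0.15 × 0.178 = 0.0267
  Plant F: 0.065 × 0.02 = 0.0013
  Plant D: 0.105 × 0.112 = 0.01176
  Plant A: 0.345 × 0.08 = 0.0276
  Plant C: 0.335 × 0.06 = 0.0201
Sum = 0.08746.
P(Plant D | evidence) = 0.01176 / 0.08746 ≈ 0.1345.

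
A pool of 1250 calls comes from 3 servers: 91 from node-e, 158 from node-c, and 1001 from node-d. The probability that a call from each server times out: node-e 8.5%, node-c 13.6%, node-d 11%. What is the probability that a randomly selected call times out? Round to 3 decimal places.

Unnormalized posteriors (prior × likelihood):
  node-e: 0.0728 × 0.085 = 0.006188
  node-c: 0.1264 × 0.136 = 0.0171904
  node-d: 0.8008 × 0.11 = 0.088088
P(timeout) = 0.006188 + 0.0171904 + 0.088088 = 0.1114664 → 0.111.

0.111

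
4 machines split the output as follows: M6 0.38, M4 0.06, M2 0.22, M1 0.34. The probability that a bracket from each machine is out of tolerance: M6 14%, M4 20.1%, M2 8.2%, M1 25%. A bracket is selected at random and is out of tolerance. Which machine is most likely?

By Bayes' rule, posterior ∝ prior × likelihood:
  M6: 0.38 × 0.14 = 0.0532
  M4: 0.06 × 0.201 = 0.01206
  M2: 0.22 × 0.082 = 0.01804
  M1: 0.34 × 0.25 = 0.085
Sum = 0.1683.
Largest term belongs to M1, so M1 is most probable.

M1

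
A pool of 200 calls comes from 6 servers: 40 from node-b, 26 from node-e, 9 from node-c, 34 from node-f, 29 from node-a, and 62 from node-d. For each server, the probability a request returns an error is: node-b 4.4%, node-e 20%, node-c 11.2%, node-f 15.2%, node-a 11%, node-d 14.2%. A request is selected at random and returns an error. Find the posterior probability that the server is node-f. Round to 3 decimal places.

Unnormalized posteriors (prior × likelihood):
  node-b: 0.2 × 0.044 = 0.0088
  node-e: 0.13 × 0.2 = 0.026
  node-c: 0.045 × 0.112 = 0.00504
  node-f: 0.17 × 0.152 = 0.02584
  node-a: 0.145 × 0.11 = 0.01595
  node-d: 0.31 × 0.142 = 0.04402
Total = 0.12565.
P(node-f | evidence) = 0.02584 / 0.12565 ≈ 0.206.

0.206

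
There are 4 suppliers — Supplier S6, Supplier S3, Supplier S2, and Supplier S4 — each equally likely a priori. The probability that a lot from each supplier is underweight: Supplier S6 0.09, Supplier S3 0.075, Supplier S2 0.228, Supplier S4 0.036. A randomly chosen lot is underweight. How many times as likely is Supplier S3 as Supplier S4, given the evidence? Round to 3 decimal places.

2.083

Since the prior is uniform, the posterior is proportional to the likelihood:
  Supplier S6: 0.09
  Supplier S3: 0.075
  Supplier S2: 0.228
  Supplier S4: 0.036
Total = 0.429.
The ratio is 0.075 / 0.036 (the normalizer cancels) = 2.083.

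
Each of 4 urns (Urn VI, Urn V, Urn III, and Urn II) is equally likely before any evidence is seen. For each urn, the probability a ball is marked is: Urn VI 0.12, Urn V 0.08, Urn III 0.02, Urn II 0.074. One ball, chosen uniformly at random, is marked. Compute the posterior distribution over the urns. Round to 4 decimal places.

With a uniform prior (1/4 each), posterior ∝ likelihood:
  Urn VI: 0.12
  Urn V: 0.08
  Urn III: 0.02
  Urn II: 0.074
Total = 0.294.
P(Urn VI | marked) = 0.12/0.294 ≈ 0.4082
P(Urn V | marked) = 0.08/0.294 ≈ 0.2721
P(Urn III | marked) = 0.02/0.294 ≈ 0.0680
P(Urn II | marked) = 0.074/0.294 ≈ 0.2517

Urn VI 0.4082, Urn V 0.2721, Urn III 0.0680, Urn II 0.2517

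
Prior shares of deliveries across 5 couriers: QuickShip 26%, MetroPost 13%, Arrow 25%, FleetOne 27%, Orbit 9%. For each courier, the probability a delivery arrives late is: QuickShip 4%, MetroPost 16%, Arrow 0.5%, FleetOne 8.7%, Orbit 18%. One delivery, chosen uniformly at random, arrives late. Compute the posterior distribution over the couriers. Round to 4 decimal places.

QuickShip 0.1442, MetroPost 0.2883, Arrow 0.0173, FleetOne 0.3256, Orbit 0.2246

Unnormalized posteriors (prior × likelihood):
  QuickShip: 0.26 × 0.04 = 0.0104
  MetroPost: 0.13 × 0.16 = 0.0208
  Arrow: 0.25 × 0.005 = 0.00125
  FleetOne: 0.27 × 0.087 = 0.02349
  Orbit: 0.09 × 0.18 = 0.0162
Sum = 0.07214.
P(QuickShip | late) = 0.0104/0.07214 ≈ 0.1442
P(MetroPost | late) = 0.0208/0.07214 ≈ 0.2883
P(Arrow | late) = 0.00125/0.07214 ≈ 0.0173
P(FleetOne | late) = 0.02349/0.07214 ≈ 0.3256
P(Orbit | late) = 0.0162/0.07214 ≈ 0.2246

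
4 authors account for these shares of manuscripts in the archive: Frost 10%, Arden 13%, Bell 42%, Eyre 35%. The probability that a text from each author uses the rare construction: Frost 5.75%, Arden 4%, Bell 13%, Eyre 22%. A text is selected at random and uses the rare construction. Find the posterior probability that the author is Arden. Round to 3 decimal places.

0.036

Unnormalized posteriors (prior × likelihood):
  Frost: 0.1 × 0.0575 = 0.00575
  Arden: 0.13 × 0.04 = 0.0052
  Bell: 0.42 × 0.13 = 0.0546
  Eyre: 0.35 × 0.22 = 0.077
Normalizing constant = 0.14255.
P(Arden | evidence) = 0.0052 / 0.14255 ≈ 0.036.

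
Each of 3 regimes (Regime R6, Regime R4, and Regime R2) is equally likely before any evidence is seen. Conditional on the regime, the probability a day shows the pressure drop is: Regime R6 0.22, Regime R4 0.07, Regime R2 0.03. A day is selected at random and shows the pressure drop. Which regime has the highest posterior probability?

With a uniform prior (1/3 each), posterior ∝ likelihood:
  Regime R6: 0.22
  Regime R4: 0.07
  Regime R2: 0.03
Normalizing constant = 0.32.
Largest term belongs to Regime R6, so Regime R6 is most probable.

Regime R6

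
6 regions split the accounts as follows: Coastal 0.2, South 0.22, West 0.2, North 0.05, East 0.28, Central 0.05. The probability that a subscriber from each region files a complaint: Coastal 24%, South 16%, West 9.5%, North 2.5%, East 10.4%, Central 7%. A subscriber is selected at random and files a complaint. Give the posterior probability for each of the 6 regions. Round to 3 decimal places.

Prior × likelihood for each hypothesis:
  Coastal: 0.2 × 0.24 = 0.048
  South: 0.22 × 0.16 = 0.0352
  West: 0.2 × 0.095 = 0.019
  North: 0.05 × 0.025 = 0.00125
  East: 0.28 × 0.104 = 0.02912
  Central: 0.05 × 0.07 = 0.0035
Total = 0.13607.
P(Coastal | complaint) = 0.048/0.13607 ≈ 0.353
P(South | complaint) = 0.0352/0.13607 ≈ 0.259
P(West | complaint) = 0.019/0.13607 ≈ 0.140
P(North | complaint) = 0.00125/0.13607 ≈ 0.009
P(East | complaint) = 0.02912/0.13607 ≈ 0.214
P(Central | complaint) = 0.0035/0.13607 ≈ 0.026

Coastal 0.353, South 0.259, West 0.140, North 0.009, East 0.214, Central 0.026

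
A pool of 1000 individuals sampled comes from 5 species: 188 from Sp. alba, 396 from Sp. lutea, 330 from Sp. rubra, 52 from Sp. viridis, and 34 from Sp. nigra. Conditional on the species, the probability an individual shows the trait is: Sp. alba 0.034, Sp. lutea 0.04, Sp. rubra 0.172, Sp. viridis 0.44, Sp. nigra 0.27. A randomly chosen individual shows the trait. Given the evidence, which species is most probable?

Compute prior × likelihood for every hypothesis:
  Sp. alba: 0.188 × 0.034 = 0.006392
  Sp. lutea: 0.396 × 0.04 = 0.01584
  Sp. rubra: 0.33 × 0.172 = 0.05676
  Sp. viridis: 0.052 × 0.44 = 0.02288
  Sp. nigra: 0.034 × 0.27 = 0.00918
Sum = 0.111052.
Largest term belongs to Sp. rubra, so Sp. rubra is most probable.

Sp. rubra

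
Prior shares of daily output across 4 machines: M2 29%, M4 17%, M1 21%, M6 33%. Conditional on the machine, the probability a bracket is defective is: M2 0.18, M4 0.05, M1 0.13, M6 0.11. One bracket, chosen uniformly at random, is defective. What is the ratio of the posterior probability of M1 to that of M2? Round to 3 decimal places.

0.523

Unnormalized posteriors (prior × likelihood):
  M2: 0.29 × 0.18 = 0.0522
  M4: 0.17 × 0.05 = 0.0085
  M1: 0.21 × 0.13 = 0.0273
  M6: 0.33 × 0.11 = 0.0363
Total = 0.1243.
The ratio is 0.0273 / 0.0522 (the normalizer cancels) = 0.523.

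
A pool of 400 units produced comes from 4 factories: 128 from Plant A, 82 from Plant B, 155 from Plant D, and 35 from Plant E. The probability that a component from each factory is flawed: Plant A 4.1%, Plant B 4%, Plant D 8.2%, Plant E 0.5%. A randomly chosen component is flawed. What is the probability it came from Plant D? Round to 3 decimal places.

Compute prior × likelihood for every hypothesis:
  Plant A: 0.32 × 0.041 = 0.01312
  Plant B: 0.205 × 0.04 = 0.0082
  Plant D: 0.3875 × 0.082 = 0.031775
  Plant E: 0.0875 × 0.005 = 0.0004375
Sum = 0.0535325.
P(Plant D | evidence) = 0.031775 / 0.0535325 ≈ 0.594.

0.594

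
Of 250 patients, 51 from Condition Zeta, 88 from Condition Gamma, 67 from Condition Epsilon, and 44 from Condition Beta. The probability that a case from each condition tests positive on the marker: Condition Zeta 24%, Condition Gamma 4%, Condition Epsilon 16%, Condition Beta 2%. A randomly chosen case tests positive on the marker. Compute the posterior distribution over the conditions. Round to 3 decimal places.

Condition Zeta 0.447, Condition Gamma 0.129, Condition Epsilon 0.392, Condition Beta 0.032

Prior × likelihood for each hypothesis:
  Condition Zeta: 0.204 × 0.24 = 0.04896
  Condition Gamma: 0.352 × 0.04 = 0.01408
  Condition Epsilon: 0.268 × 0.16 = 0.04288
  Condition Beta: 0.176 × 0.02 = 0.00352
Sum = 0.10944.
P(Condition Zeta | marker-positive) = 0.04896/0.10944 ≈ 0.447
P(Condition Gamma | marker-positive) = 0.01408/0.10944 ≈ 0.129
P(Condition Epsilon | marker-positive) = 0.04288/0.10944 ≈ 0.392
P(Condition Beta | marker-positive) = 0.00352/0.10944 ≈ 0.032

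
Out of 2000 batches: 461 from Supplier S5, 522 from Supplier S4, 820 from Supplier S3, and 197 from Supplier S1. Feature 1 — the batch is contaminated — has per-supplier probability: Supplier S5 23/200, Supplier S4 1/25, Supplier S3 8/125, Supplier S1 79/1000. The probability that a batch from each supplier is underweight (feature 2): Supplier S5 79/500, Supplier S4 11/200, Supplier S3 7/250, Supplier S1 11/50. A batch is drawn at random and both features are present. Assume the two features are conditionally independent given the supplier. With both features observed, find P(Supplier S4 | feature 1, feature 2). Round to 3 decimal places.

Unnormalized posteriors (prior × likelihood):
  Supplier S5: 0.2305 × 0.115 × 0.158 = 0.004188185
  Supplier S4: 0.261 × 0.04 × 0.055 = 0.0005742
  Supplier S3: 0.41 × 0.064 × 0.028 = 0.00073472
  Supplier S1: 0.0985 × 0.079 × 0.22 = 0.00171193
Total = 0.007209035.
P(Supplier S4 | evidence) = 0.0005742 / 0.007209035 ≈ 0.080.

0.080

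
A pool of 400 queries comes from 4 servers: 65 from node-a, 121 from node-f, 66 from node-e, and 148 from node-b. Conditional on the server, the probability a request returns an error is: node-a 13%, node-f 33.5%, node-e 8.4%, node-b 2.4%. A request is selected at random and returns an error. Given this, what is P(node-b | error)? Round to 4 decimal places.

By Bayes' rule, posterior ∝ prior × likelihood:
  node-a: 0.1625 × 0.13 = 0.021125
  node-f: 0.3025 × 0.335 = 0.1013375
  node-e: 0.165 × 0.084 = 0.01386
  node-b: 0.37 × 0.024 = 0.00888
Sum = 0.1452025.
P(node-b | evidence) = 0.00888 / 0.1452025 ≈ 0.0612.

0.0612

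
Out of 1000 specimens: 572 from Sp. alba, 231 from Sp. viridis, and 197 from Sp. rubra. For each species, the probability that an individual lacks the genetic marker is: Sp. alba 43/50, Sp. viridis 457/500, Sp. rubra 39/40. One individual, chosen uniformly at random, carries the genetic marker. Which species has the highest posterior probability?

Sp. alba

Taking complements, P(marker | each) = Sp. alba 0.14, Sp. viridis 0.086, Sp. rubra 0.025.
Compute prior × likelihood for every hypothesis:
  Sp. alba: 0.572 × 0.14 = 0.08008
  Sp. viridis: 0.231 × 0.086 = 0.019866
  Sp. rubra: 0.197 × 0.025 = 0.004925
Sum = 0.104871.
Largest term belongs to Sp. alba, so Sp. alba is most probable.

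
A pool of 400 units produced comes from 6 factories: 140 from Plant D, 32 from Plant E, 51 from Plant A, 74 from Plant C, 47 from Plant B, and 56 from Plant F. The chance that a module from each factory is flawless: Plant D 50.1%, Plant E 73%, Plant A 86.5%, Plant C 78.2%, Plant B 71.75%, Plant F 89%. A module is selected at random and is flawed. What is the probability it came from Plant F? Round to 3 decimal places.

0.051

Taking complements, P(flawed | each) = Plant D 0.499, Plant E 0.27, Plant A 0.135, Plant C 0.218, Plant B 0.2825, Plant F 0.11.
Prior × likelihood for each hypothesis:
  Plant D: 0.35 × 0.499 = 0.17465
  Plant E: 0.08 × 0.27 = 0.0216
  Plant A: 0.1275 × 0.135 = 0.0172125
  Plant C: 0.185 × 0.218 = 0.04033
  Plant B: 0.1175 × 0.2825 = 0.03319375
  Plant F: 0.14 × 0.11 = 0.0154
Total = 0.30238625.
P(Plant F | evidence) = 0.0154 / 0.30238625 ≈ 0.051.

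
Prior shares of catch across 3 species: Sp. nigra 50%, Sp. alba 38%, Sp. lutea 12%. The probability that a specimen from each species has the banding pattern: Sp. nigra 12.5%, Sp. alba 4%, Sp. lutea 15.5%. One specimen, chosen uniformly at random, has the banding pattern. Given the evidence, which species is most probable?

Sp. nigra

Prior × likelihood for each hypothesis:
  Sp. nigra: 0.5 × 0.125 = 0.0625
  Sp. alba: 0.38 × 0.04 = 0.0152
  Sp. lutea: 0.12 × 0.155 = 0.0186
Total = 0.0963.
Largest term belongs to Sp. nigra, so Sp. nigra is most probable.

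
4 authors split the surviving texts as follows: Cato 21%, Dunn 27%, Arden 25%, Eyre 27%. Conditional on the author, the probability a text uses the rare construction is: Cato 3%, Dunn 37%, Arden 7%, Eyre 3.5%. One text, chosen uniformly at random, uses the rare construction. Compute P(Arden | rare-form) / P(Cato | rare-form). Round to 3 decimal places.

2.778

Unnormalized posteriors (prior × likelihood):
  Cato: 0.21 × 0.03 = 0.0063
  Dunn: 0.27 × 0.37 = 0.0999
  Arden: 0.25 × 0.07 = 0.0175
  Eyre: 0.27 × 0.035 = 0.00945
Normalizing constant = 0.13315.
The ratio is 0.0175 / 0.0063 (the normalizer cancels) = 2.778.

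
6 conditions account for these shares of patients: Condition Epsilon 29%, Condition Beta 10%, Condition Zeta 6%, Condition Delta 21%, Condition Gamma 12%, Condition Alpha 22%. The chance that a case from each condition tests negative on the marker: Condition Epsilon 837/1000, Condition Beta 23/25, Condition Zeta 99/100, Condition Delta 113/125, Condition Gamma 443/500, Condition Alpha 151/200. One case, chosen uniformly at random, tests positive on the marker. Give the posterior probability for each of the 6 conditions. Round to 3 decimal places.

Condition Epsilon 0.329, Condition Beta 0.056, Condition Zeta 0.004, Condition Delta 0.140, Condition Gamma 0.095, Condition Alpha 0.375

Taking complements, P(marker-positive | each) = Condition Epsilon 0.163, Condition Beta 0.08, Condition Zeta 0.01, Condition Delta 0.096, Condition Gamma 0.114, Condition Alpha 0.245.
Prior × likelihood for each hypothesis:
  Condition Epsilon: 0.29 × 0.163 = 0.04727
  Condition Beta: 0.1 × 0.08 = 0.008
  Condition Zeta: 0.06 × 0.01 = 0.0006
  Condition Delta: 0.21 × 0.096 = 0.02016
  Condition Gamma: 0.12 × 0.114 = 0.01368
  Condition Alpha: 0.22 × 0.245 = 0.0539
Sum = 0.14361.
P(Condition Epsilon | marker-positive) = 0.04727/0.14361 ≈ 0.329
P(Condition Beta | marker-positive) = 0.008/0.14361 ≈ 0.056
P(Condition Zeta | marker-positive) = 0.0006/0.14361 ≈ 0.004
P(Condition Delta | marker-positive) = 0.02016/0.14361 ≈ 0.140
P(Condition Gamma | marker-positive) = 0.01368/0.14361 ≈ 0.095
P(Condition Alpha | marker-positive) = 0.0539/0.14361 ≈ 0.375
(Check: 0.329+0.056+0.004+0.140+0.095+0.375 = 0.999.)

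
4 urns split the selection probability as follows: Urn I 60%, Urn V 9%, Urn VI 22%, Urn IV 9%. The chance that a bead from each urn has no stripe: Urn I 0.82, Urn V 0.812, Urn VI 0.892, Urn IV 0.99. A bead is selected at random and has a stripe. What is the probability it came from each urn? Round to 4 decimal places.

Taking complements, P(striped | each) = Urn I 0.18, Urn V 0.188, Urn VI 0.108, Urn IV 0.01.
Prior × likelihood for each hypothesis:
  Urn I: 0.6 × 0.18 = 0.108
  Urn V: 0.09 × 0.188 = 0.01692
  Urn VI: 0.22 × 0.108 = 0.02376
  Urn IV: 0.09 × 0.01 = 0.0009
Normalizing constant = 0.14958.
P(Urn I | striped) = 0.108/0.14958 ≈ 0.7220
P(Urn V | striped) = 0.01692/0.14958 ≈ 0.1131
P(Urn VI | striped) = 0.02376/0.14958 ≈ 0.1588
P(Urn IV | striped) = 0.0009/0.14958 ≈ 0.0060

Urn I 0.7220, Urn V 0.1131, Urn VI 0.1588, Urn IV 0.0060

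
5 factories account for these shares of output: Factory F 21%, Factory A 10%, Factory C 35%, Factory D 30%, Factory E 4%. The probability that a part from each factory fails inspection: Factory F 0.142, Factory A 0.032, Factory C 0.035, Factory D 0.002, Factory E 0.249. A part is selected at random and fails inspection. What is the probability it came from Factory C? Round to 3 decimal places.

Compute prior × likelihood for every hypothesis:
  Factory F: 0.21 × 0.142 = 0.02982
  Factory A: 0.1 × 0.032 = 0.0032
  Factory C: 0.35 × 0.035 = 0.01225
  Factory D: 0.3 × 0.002 = 0.0006
  Factory E: 0.04 × 0.249 = 0.00996
Sum = 0.05583.
P(Factory C | evidence) = 0.01225 / 0.05583 ≈ 0.219.

0.219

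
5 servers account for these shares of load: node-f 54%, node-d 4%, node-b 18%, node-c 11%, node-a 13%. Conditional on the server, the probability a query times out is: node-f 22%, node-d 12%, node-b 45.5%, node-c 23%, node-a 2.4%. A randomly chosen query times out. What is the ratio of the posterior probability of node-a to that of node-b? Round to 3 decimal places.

Compute prior × likelihood for every hypothesis:
  node-f: 0.54 × 0.22 = 0.1188
  node-d: 0.04 × 0.12 = 0.0048
  node-b: 0.18 × 0.455 = 0.0819
  node-c: 0.11 × 0.23 = 0.0253
  node-a: 0.13 × 0.024 = 0.00312
Normalizing constant = 0.23392.
The ratio is 0.00312 / 0.0819 (the normalizer cancels) = 0.038.

0.038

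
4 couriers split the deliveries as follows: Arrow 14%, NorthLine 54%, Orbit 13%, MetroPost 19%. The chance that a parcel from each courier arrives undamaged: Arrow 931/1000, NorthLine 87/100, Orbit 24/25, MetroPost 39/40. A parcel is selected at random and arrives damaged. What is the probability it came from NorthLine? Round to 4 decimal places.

0.7817

Taking complements, P(damaged | each) = Arrow 0.069, NorthLine 0.13, Orbit 0.04, MetroPost 0.025.
Unnormalized posteriors (prior × likelihood):
  Arrow: 0.14 × 0.069 = 0.00966
  NorthLine: 0.54 × 0.13 = 0.0702
  Orbit: 0.13 × 0.04 = 0.0052
  MetroPost: 0.19 × 0.025 = 0.00475
Sum = 0.08981.
P(NorthLine | evidence) = 0.0702 / 0.08981 ≈ 0.7817.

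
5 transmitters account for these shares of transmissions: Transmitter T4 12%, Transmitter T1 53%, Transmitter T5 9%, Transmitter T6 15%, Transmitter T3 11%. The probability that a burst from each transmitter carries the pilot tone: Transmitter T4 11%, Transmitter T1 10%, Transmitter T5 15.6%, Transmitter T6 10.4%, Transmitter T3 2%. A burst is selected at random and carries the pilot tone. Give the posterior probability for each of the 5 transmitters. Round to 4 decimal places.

Transmitter T4 0.1346, Transmitter T1 0.5406, Transmitter T5 0.1432, Transmitter T6 0.1591, Transmitter T3 0.0224

Compute prior × likelihood for every hypothesis:
  Transmitter T4: 0.12 × 0.11 = 0.0132
  Transmitter T1: 0.53 × 0.1 = 0.053
  Transmitter T5: 0.09 × 0.156 = 0.01404
  Transmitter T6: 0.15 × 0.104 = 0.0156
  Transmitter T3: 0.11 × 0.02 = 0.0022
Normalizing constant = 0.09804.
P(Transmitter T4 | pilot) = 0.0132/0.09804 ≈ 0.1346
P(Transmitter T1 | pilot) = 0.053/0.09804 ≈ 0.5406
P(Transmitter T5 | pilot) = 0.01404/0.09804 ≈ 0.1432
P(Transmitter T6 | pilot) = 0.0156/0.09804 ≈ 0.1591
P(Transmitter T3 | pilot) = 0.0022/0.09804 ≈ 0.0224
(Check: 0.1346+0.5406+0.1432+0.1591+0.0224 = 0.9999.)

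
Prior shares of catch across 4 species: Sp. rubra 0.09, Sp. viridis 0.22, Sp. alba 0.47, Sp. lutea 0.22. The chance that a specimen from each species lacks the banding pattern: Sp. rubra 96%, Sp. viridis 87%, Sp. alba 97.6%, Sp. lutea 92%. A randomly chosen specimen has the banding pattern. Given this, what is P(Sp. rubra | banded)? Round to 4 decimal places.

Taking complements, P(banded | each) = Sp. rubra 0.04, Sp. viridis 0.13, Sp. alba 0.024, Sp. lutea 0.08.
Prior × likelihood for each hypothesis:
  Sp. rubra: 0.09 × 0.04 = 0.0036
  Sp. viridis: 0.22 × 0.13 = 0.0286
  Sp. alba: 0.47 × 0.024 = 0.01128
  Sp. lutea: 0.22 × 0.08 = 0.0176
Total = 0.06108.
P(Sp. rubra | evidence) = 0.0036 / 0.06108 ≈ 0.0589.

0.0589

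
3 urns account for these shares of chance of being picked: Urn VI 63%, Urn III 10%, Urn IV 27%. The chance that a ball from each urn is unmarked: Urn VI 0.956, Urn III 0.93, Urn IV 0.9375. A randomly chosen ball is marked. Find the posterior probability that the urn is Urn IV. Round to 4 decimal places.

0.3271

Taking complements, P(marked | each) = Urn VI 0.044, Urn III 0.07, Urn IV 0.0625.
Compute prior × likelihood for every hypothesis:
  Urn VI: 0.63 × 0.044 = 0.02772
  Urn III: 0.1 × 0.07 = 0.007
  Urn IV: 0.27 × 0.0625 = 0.016875
Normalizing constant = 0.051595.
P(Urn IV | evidence) = 0.016875 / 0.051595 ≈ 0.3271.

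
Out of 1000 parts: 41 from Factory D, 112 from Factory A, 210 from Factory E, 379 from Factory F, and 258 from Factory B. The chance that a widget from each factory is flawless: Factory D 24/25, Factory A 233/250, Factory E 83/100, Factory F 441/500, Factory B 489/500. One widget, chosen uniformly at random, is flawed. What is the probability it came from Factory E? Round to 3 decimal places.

0.374

Taking complements, P(flawed | each) = Factory D 0.04, Factory A 0.068, Factory E 0.17, Factory F 0.118, Factory B 0.022.
Compute prior × likelihood for every hypothesis:
  Factory D: 0.041 × 0.04 = 0.00164
  Factory A: 0.112 × 0.068 = 0.007616
  Factory E: 0.21 × 0.17 = 0.0357
  Factory F: 0.379 × 0.118 = 0.044722
  Factory B: 0.258 × 0.022 = 0.005676
Total = 0.095354.
P(Factory E | evidence) = 0.0357 / 0.095354 ≈ 0.374.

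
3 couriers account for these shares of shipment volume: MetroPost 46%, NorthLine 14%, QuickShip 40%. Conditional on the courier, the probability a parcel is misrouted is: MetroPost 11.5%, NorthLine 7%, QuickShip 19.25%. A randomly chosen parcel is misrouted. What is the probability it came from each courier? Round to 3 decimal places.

Unnormalized posteriors (prior × likelihood):
  MetroPost: 0.46 × 0.115 = 0.0529
  NorthLine: 0.14 × 0.07 = 0.0098
  QuickShip: 0.4 × 0.1925 = 0.077
Total = 0.1397.
P(MetroPost | misrouted) = 0.0529/0.1397 ≈ 0.379
P(NorthLine | misrouted) = 0.0098/0.1397 ≈ 0.070
P(QuickShip | misrouted) = 0.077/0.1397 ≈ 0.551
(Check: 0.379+0.070+0.551 = 1.000.)

MetroPost 0.379, NorthLine 0.070, QuickShip 0.551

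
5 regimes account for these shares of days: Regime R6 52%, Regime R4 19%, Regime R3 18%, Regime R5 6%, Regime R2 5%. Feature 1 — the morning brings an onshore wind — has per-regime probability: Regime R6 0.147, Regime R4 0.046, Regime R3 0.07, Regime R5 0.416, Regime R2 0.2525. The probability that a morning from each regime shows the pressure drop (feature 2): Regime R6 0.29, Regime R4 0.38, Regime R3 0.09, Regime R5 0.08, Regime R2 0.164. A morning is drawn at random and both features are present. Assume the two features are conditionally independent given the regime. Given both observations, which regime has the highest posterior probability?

By Bayes' rule, posterior ∝ prior × likelihood:
  Regime R6: 0.52 × 0.147 × 0.29 = 0.0221676
  Regime R4: 0.19 × 0.046 × 0.38 = 0.0033212
  Regime R3: 0.18 × 0.07 × 0.09 = 0.001134
  Regime R5: 0.06 × 0.416 × 0.08 = 0.0019968
  Regime R2: 0.05 × 0.2525 × 0.164 = 0.0020705
Total = 0.0306901.
Largest term belongs to Regime R6, so Regime R6 is most probable.

Regime R6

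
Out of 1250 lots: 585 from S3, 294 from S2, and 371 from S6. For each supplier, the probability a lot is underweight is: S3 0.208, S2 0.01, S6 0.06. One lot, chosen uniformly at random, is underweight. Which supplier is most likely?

Unnormalized posteriors (prior × likelihood):
  S3: 0.468 × 0.208 = 0.097344
  S2: 0.2352 × 0.01 = 0.002352
  S6: 0.2968 × 0.06 = 0.017808
Normalizing constant = 0.117504.
Largest term belongs to S3, so S3 is most probable.

S3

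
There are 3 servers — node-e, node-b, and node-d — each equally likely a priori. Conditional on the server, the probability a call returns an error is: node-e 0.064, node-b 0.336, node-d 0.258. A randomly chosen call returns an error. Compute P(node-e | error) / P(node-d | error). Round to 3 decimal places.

Since the prior is uniform, the posterior is proportional to the likelihood:
  node-e: 0.064
  node-b: 0.336
  node-d: 0.258
Sum = 0.658.
The ratio is 0.064 / 0.258 (the normalizer cancels) = 0.248.

0.248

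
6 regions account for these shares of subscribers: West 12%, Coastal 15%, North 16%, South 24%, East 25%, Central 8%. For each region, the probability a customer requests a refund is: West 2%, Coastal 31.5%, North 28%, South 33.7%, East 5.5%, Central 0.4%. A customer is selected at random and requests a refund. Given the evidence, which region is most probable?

Compute prior × likelihood for every hypothesis:
  West: 0.12 × 0.02 = 0.0024
  Coastal: 0.15 × 0.315 = 0.04725
  North: 0.16 × 0.28 = 0.0448
  South: 0.24 × 0.337 = 0.08088
  East: 0.25 × 0.055 = 0.01375
  Central: 0.08 × 0.004 = 0.00032
Total = 0.1894.
Largest term belongs to South, so South is most probable.

South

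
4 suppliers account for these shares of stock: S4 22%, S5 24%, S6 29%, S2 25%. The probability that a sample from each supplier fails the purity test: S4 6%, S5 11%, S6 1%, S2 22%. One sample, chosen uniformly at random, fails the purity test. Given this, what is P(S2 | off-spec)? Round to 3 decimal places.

0.564

Compute prior × likelihood for every hypothesis:
  S4: 0.22 × 0.06 = 0.0132
  S5: 0.24 × 0.11 = 0.0264
  S6: 0.29 × 0.01 = 0.0029
  S2: 0.25 × 0.22 = 0.055
Sum = 0.0975.
P(S2 | evidence) = 0.055 / 0.0975 ≈ 0.564.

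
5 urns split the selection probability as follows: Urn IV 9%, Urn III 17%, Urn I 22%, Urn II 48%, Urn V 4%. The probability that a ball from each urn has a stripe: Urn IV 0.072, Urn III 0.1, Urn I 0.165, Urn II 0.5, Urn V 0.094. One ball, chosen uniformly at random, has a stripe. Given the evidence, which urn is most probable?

Urn II

Compute prior × likelihood for every hypothesis:
  Urn IV: 0.09 × 0.072 = 0.00648
  Urn III: 0.17 × 0.1 = 0.017
  Urn I: 0.22 × 0.165 = 0.0363
  Urn II: 0.48 × 0.5 = 0.24
  Urn V: 0.04 × 0.094 = 0.00376
Sum = 0.30354.
Largest term belongs to Urn II, so Urn II is most probable.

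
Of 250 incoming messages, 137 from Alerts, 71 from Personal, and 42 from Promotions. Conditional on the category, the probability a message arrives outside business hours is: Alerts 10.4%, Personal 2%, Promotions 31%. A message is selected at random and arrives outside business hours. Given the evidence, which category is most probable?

Unnormalized posteriors (prior × likelihood):
  Alerts: 0.548 × 0.104 = 0.056992
  Personal: 0.284 × 0.02 = 0.00568
  Promotions: 0.168 × 0.31 = 0.05208
Sum = 0.114752.
Largest term belongs to Alerts, so Alerts is most probable.

Alerts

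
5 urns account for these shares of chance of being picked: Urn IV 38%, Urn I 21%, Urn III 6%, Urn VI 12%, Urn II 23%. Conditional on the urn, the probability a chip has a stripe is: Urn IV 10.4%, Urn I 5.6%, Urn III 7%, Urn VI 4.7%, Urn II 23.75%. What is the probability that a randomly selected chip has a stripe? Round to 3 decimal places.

0.116

Prior × likelihood for each hypothesis:
  Urn IV: 0.38 × 0.104 = 0.03952
  Urn I: 0.21 × 0.056 = 0.01176
  Urn III: 0.06 × 0.07 = 0.0042
  Urn VI: 0.12 × 0.047 = 0.00564
  Urn II: 0.23 × 0.2375 = 0.054625
P(striped) = 0.03952 + 0.01176 + 0.0042 + 0.00564 + 0.054625 = 0.115745 → 0.116.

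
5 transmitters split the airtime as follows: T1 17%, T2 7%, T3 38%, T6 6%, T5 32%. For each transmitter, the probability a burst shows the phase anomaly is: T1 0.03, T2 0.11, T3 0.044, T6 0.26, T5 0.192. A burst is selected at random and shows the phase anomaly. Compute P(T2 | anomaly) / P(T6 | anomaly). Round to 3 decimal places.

0.494

By Bayes' rule, posterior ∝ prior × likelihood:
  T1: 0.17 × 0.03 = 0.0051
  T2: 0.07 × 0.11 = 0.0077
  T3: 0.38 × 0.044 = 0.01672
  T6: 0.06 × 0.26 = 0.0156
  T5: 0.32 × 0.192 = 0.06144
Total = 0.10656.
The ratio is 0.0077 / 0.0156 (the normalizer cancels) = 0.494.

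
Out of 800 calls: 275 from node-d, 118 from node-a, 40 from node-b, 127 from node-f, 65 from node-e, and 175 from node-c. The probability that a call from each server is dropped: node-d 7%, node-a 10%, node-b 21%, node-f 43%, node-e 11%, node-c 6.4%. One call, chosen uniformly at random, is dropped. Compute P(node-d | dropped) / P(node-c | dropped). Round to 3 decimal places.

Compute prior × likelihood for every hypothesis:
  node-d: 0.34375 × 0.07 = 0.0240625
  node-a: 0.1475 × 0.1 = 0.01475
  node-b: 0.05 × 0.21 = 0.0105
  node-f: 0.15875 × 0.43 = 0.0682625
  node-e: 0.08125 × 0.11 = 0.0089375
  node-c: 0.21875 × 0.064 = 0.014
Sum = 0.1405125.
The ratio is 0.0240625 / 0.014 (the normalizer cancels) = 1.719.

1.719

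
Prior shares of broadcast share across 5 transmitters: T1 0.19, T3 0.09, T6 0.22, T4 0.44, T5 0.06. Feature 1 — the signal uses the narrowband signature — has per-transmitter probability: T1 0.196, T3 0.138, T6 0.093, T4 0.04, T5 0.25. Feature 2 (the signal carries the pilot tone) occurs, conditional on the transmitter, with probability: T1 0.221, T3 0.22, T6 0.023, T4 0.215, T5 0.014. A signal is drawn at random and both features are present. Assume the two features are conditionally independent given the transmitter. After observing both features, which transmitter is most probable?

Unnormalized posteriors (prior × likelihood):
  T1: 0.19 × 0.196 × 0.221 = 0.00823004
  T3: 0.09 × 0.138 × 0.22 = 0.0027324
  T6: 0.22 × 0.093 × 0.023 = 0.00047058
  T4: 0.44 × 0.04 × 0.215 = 0.003784
  T5: 0.06 × 0.25 × 0.014 = 0.00021
Normalizing constant = 0.01542702.
Largest term belongs to T1, so T1 is most probable.

T1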